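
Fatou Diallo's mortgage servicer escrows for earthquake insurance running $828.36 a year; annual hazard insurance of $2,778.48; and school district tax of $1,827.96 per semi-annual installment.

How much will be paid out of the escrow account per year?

Earthquake insurance: $828.36
Hazard insurance: $2,778.48
School district tax: $1,827.96 × 2 = $3,655.92
Total annual escrow = $7,262.76

$7,262.76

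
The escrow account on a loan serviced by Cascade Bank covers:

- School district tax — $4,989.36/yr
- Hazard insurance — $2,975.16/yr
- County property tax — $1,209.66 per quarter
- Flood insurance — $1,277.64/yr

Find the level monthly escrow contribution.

$1,173.40

School district tax — $4,989.36
Hazard insurance — $2,975.16
County property tax — $1,209.66 × 4 = $4,838.64
Flood insurance — $1,277.64
Combined annual = $14,080.80
Monthly = $14,080.80 ÷ 12 = $1,173.40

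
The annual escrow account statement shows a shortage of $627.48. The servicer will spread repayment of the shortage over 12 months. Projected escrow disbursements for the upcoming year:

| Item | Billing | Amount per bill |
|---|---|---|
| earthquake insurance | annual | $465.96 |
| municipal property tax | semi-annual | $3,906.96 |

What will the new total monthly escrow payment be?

Earthquake insurance = $465.96 annually
Municipal property tax = $3,906.96 × 2 = $7,813.92 annually
Annual escrow total = $465.96 + $7,813.92 = $8,279.88
Per month = $8,279.88 / 12 = $689.99
Shortage per month = $627.48 ÷ 12 = $52.29
New monthly escrow = $689.99 + $52.29 = $742.28

$742.28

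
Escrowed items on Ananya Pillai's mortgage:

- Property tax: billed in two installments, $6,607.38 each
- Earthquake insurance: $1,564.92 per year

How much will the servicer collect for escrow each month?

Property tax = $6,607.38 × 2 = $13,214.76/yr
Earthquake insurance = $1,564.92/yr
Combined annual = $14,779.68
Per month = $14,779.68 ÷ 12 = $1,231.64

$1,231.64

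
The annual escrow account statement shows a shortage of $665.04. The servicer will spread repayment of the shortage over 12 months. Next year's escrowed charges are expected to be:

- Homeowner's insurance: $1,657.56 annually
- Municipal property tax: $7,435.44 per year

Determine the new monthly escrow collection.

Homeowner's insurance = $1,657.56 per year
Municipal property tax = $7,435.44 per year
Total per year = $9,093.00
Monthly escrow = $9,093.00 ÷ 12 = $757.75
Shortage spread = $665.04 / 12 = $55.42/mo
Adjusted monthly = $757.75 + $55.42 = $813.17

$813.17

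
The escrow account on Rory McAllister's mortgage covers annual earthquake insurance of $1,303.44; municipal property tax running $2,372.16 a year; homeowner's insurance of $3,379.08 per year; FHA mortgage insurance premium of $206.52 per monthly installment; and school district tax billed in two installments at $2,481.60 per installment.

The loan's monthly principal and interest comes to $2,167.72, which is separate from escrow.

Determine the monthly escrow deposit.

$1,208.01

Earthquake insurance = $1,303.44 per year
Municipal property tax = $2,372.16 per year
Homeowner's insurance = $3,379.08 per year
FHA mortgage insurance premium = $206.52 × 12 = $2,478.24 per year
School district tax = $2,481.60 × 2 = $4,963.20 per year
Yearly total = $14,496.12
Per month = $14,496.12 ÷ 12 = $1,208.01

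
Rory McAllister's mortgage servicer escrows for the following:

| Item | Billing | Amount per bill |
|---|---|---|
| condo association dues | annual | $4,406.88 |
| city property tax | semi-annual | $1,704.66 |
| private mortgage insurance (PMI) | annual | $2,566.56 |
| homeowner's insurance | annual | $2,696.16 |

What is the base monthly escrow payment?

Condo association dues: $4,406.88
City property tax: $1,704.66 × 2 = $3,409.32
Private mortgage insurance (PMI): $2,566.56
Homeowner's insurance: $2,696.16
Combined annual = $4,406.88 + $3,409.32 + $2,566.56 + $2,696.16 = $13,078.92
Base monthly escrow = $13,078.92 / 12 = $1,089.91

$1,089.91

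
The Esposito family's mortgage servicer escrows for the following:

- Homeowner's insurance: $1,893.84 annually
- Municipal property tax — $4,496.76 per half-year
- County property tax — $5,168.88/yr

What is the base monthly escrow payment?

Homeowner's insurance — $1,893.84 annually
Municipal property tax — $4,496.76 × 2 = $8,993.52 annually
County property tax — $5,168.88 annually
Yearly total = $1,893.84 + $8,993.52 + $5,168.88 = $16,056.24
Per month = $16,056.24 ÷ 12 = $1,338.02

$1,338.02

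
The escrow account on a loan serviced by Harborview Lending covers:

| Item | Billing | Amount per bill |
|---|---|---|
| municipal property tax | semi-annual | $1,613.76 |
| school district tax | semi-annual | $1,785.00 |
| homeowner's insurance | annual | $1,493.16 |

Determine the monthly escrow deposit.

$690.89

Municipal property tax: $1,613.76 × 2 = $3,227.52 per year
School district tax: $1,785.00 × 2 = $3,570.00 per year
Homeowner's insurance: $1,493.16 per year
Annual escrow total = $3,227.52 + $3,570.00 + $1,493.16 = $8,290.68
Monthly escrow = $8,290.68 / 12 = $690.89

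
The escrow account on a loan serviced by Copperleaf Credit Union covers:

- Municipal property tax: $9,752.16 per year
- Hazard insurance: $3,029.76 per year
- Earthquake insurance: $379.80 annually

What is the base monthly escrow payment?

Municipal property tax — $9,752.16/yr
Hazard insurance — $3,029.76/yr
Earthquake insurance — $379.80/yr
Combined annual = $9,752.16 + $3,029.76 + $379.80 = $13,161.72
Monthly = $13,161.72 ÷ 12 = $1,096.81

$1,096.81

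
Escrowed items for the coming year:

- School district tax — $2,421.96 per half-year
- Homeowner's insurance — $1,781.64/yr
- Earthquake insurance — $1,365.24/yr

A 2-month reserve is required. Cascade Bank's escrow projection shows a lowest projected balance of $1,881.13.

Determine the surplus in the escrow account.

$549.33

School district tax: $2,421.96 × 2 = $4,843.92
Homeowner's insurance: $1,781.64
Earthquake insurance: $1,365.24
Annual escrow total = $7,990.80
Monthly escrow = $7,990.80 / 12 = $665.90
Required cushion = 2 × $665.90 = $1,331.80
Excess over cushion: $1,881.13 − $1,331.80 = $549.33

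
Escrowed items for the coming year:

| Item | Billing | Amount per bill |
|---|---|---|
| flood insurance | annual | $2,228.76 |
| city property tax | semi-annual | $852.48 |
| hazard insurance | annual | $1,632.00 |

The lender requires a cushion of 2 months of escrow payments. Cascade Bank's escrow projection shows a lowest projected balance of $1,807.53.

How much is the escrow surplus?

$879.91

Flood insurance — $2,228.76/yr
City property tax — $852.48 × 2 = $1,704.96/yr
Hazard insurance — $1,632.00/yr
Combined annual = $2,228.76 + $1,704.96 + $1,632.00 = $5,565.72
Base monthly escrow = $5,565.72 ÷ 12 = $463.81
Required reserve = 2 × $463.81 = $927.62
Excess over cushion: $1,807.53 − $927.62 = $879.91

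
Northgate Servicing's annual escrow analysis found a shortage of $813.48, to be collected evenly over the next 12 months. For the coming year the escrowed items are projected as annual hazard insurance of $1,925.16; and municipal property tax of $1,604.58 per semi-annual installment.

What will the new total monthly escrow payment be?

$495.65

Hazard insurance — $1,925.16 annually
Municipal property tax — $1,604.58 × 2 = $3,209.16 annually
Total annual escrow = $1,925.16 + $3,209.16 = $5,134.32
Per month = $5,134.32 ÷ 12 = $427.86
Monthly shortage recovery: $813.48 ÷ 12 = $67.79
Adjusted monthly = $427.86 + $67.79 = $495.65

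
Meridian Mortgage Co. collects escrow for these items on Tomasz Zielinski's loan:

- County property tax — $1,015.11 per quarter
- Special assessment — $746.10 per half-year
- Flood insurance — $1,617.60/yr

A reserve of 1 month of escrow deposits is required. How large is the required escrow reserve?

$597.52

County property tax — $1,015.11 × 4 = $4,060.44/yr
Special assessment — $746.10 × 2 = $1,492.20/yr
Flood insurance — $1,617.60/yr
Yearly total = $4,060.44 + $1,492.20 + $1,617.60 = $7,170.24
Per month = $7,170.24 / 12 = $597.52
Cushion = 1 × $597.52 = $597.52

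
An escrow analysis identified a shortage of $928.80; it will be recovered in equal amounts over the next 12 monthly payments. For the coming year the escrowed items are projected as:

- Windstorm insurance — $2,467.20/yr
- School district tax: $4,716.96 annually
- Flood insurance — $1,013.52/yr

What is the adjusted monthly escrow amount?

$760.54

Windstorm insurance — $2,467.20
School district tax — $4,716.96
Flood insurance — $1,013.52
Yearly total = $2,467.20 + $4,716.96 + $1,013.52 = $8,197.68
Monthly escrow = $8,197.68 / 12 = $683.14
Shortage per month = $928.80 ÷ 12 = $77.40
New monthly escrow = $683.14 + $77.40 = $760.54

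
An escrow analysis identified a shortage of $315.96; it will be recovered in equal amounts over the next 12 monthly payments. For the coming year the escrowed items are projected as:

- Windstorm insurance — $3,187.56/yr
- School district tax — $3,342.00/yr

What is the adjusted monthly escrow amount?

$570.46

Windstorm insurance = $3,187.56
School district tax = $3,342.00
Total annual escrow = $6,529.56
Monthly = $6,529.56 ÷ 12 = $544.13
Shortage spread = $315.96 / 12 = $26.33/mo
Adjusted monthly = $544.13 + $26.33 = $570.46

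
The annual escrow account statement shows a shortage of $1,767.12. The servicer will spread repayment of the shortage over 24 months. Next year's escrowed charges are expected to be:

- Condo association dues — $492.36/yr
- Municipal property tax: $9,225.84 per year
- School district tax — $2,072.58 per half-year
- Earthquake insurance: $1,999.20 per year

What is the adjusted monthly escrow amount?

Condo association dues: $492.36
Municipal property tax: $9,225.84
School district tax: $2,072.58 × 2 = $4,145.16
Earthquake insurance: $1,999.20
Annual escrow total = $15,862.56
Per month = $15,862.56 / 12 = $1,321.88
Shortage per month = $1,767.12 ÷ 24 = $73.63
Adjusted monthly = $1,321.88 + $73.63 = $1,395.51

$1,395.51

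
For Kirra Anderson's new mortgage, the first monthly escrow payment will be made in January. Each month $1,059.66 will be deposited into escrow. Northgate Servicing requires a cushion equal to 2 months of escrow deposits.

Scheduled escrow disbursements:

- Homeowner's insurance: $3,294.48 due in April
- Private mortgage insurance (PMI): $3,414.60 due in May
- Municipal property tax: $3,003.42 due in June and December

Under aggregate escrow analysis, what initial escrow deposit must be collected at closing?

Cushion = 2 × $1,059.66 = $2,119.32
Trial balance (start $0, +$1,059.66 each month, − disbursements):
  Jan: +$1,059.66 → $1,059.66
  Feb: +$1,059.66 → $2,119.32
  Mar: +$1,059.66 → $3,178.98
  Apr: +$1,059.66 − $3,294.48 → $944.16
  May: +$1,059.66 − $3,414.60 → -$1,410.78
  Jun: +$1,059.66 − $3,003.42 → -$3,354.54
  Jul: +$1,059.66 → -$2,294.88
  Aug: +$1,059.66 → -$1,235.22
  Sep: +$1,059.66 → -$175.56
  Oct: +$1,059.66 → $884.10
  Nov: +$1,059.66 → $1,943.76
  Dec: +$1,059.66 − $3,003.42 → $0.00
Lowest trial balance = -$3,354.54 (Jun)
Initial deposit = cushion − low point = $2,119.32 − (-$3,354.54) = $5,473.86

$5,473.86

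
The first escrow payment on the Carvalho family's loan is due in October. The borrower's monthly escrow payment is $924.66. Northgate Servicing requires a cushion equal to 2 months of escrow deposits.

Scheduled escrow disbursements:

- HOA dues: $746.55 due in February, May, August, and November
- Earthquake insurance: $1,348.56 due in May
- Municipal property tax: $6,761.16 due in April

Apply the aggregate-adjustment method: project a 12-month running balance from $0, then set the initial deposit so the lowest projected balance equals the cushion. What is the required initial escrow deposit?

$4,801.41

Cushion = 2 × $924.66 = $1,849.32
Trial balance (start $0, +$924.66 each month, − disbursements):
  Oct: +$924.66 → $924.66
  Nov: +$924.66 − $746.55 → $1,102.77
  Dec: +$924.66 → $2,027.43
  Jan: +$924.66 → $2,952.09
  Feb: +$924.66 − $746.55 → $3,130.20
  Mar: +$924.66 → $4,054.86
  Apr: +$924.66 − $6,761.16 → -$1,781.64
  May: +$924.66 − $2,095.11 → -$2,952.09
  Jun: +$924.66 → -$2,027.43
  Jul: +$924.66 → -$1,102.77
  Aug: +$924.66 − $746.55 → -$924.66
  Sep: +$924.66 → $0.00
Lowest trial balance = -$2,952.09 (May)
Initial deposit = cushion − low point = $1,849.32 − (-$2,952.09) = $4,801.41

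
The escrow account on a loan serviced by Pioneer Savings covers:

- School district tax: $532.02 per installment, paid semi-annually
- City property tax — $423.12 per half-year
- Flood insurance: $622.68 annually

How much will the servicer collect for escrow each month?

$211.08

School district tax: $532.02 × 2 = $1,064.04
City property tax: $423.12 × 2 = $846.24
Flood insurance: $622.68
Annual escrow total = $2,532.96
Monthly escrow = $2,532.96 ÷ 12 = $211.08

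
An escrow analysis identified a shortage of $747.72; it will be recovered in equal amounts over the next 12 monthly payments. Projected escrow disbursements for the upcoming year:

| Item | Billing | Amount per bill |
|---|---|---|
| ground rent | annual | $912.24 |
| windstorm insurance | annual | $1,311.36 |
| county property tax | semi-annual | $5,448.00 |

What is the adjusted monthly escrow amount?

$1,155.61

Ground rent = $912.24 annually
Windstorm insurance = $1,311.36 annually
County property tax = $5,448.00 × 2 = $10,896.00 annually
Annual escrow total = $912.24 + $1,311.36 + $10,896.00 = $13,119.60
Monthly = $13,119.60 / 12 = $1,093.30
Monthly shortage recovery: $747.72 / 12 = $62.31
New monthly escrow = $1,093.30 + $62.31 = $1,155.61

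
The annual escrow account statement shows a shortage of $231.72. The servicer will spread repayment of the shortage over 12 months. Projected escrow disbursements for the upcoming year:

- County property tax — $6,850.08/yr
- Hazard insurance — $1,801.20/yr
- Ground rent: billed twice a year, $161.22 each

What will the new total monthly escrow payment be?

County property tax: $6,850.08
Hazard insurance: $1,801.20
Ground rent: $161.22 × 2 = $322.44
Annual escrow total = $6,850.08 + $1,801.20 + $322.44 = $8,973.72
Per month = $8,973.72 / 12 = $747.81
Shortage spread = $231.72 / 12 = $19.31/mo
Adjusted monthly = $747.81 + $19.31 = $767.12

$767.12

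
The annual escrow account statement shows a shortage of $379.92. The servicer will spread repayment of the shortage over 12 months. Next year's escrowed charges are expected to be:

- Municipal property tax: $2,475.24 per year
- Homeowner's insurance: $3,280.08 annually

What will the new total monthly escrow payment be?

$511.27

Municipal property tax: $2,475.24
Homeowner's insurance: $3,280.08
Annual escrow total = $2,475.24 + $3,280.08 = $5,755.32
Base monthly escrow = $5,755.32 ÷ 12 = $479.61
Monthly shortage recovery: $379.92 / 12 = $31.66
Adjusted monthly = $479.61 + $31.66 = $511.27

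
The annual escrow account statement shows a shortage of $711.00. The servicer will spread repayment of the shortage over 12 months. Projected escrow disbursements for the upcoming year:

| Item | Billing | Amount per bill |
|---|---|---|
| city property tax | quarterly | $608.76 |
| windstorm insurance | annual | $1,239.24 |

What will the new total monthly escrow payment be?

City property tax — $608.76 × 4 = $2,435.04 annually
Windstorm insurance — $1,239.24 annually
Total per year = $3,674.28
Base monthly escrow = $3,674.28 / 12 = $306.19
Shortage spread = $711.00 / 12 = $59.25/mo
Adjusted monthly = $306.19 + $59.25 = $365.44

$365.44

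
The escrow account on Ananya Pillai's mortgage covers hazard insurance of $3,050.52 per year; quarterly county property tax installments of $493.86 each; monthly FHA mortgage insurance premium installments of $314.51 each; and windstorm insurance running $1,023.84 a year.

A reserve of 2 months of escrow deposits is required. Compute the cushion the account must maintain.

Hazard insurance — $3,050.52/yr
County property tax — $493.86 × 4 = $1,975.44/yr
FHA mortgage insurance premium — $314.51 × 12 = $3,774.12/yr
Windstorm insurance — $1,023.84/yr
Total annual escrow = $9,823.92
Per month = $9,823.92 ÷ 12 = $818.66
Required cushion = 2 × $818.66 = $1,637.32

$1,637.32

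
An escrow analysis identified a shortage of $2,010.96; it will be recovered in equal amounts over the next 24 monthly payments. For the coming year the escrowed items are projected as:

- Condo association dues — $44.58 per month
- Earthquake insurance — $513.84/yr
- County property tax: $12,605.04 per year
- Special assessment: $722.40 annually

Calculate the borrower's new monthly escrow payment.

$1,281.81

Condo association dues = $44.58 × 12 = $534.96 per year
Earthquake insurance = $513.84 per year
County property tax = $12,605.04 per year
Special assessment = $722.40 per year
Yearly total = $534.96 + $513.84 + $12,605.04 + $722.40 = $14,376.24
Base monthly escrow = $14,376.24 ÷ 12 = $1,198.02
Shortage spread = $2,010.96 ÷ 24 = $83.79/mo
New monthly escrow = $1,198.02 + $83.79 = $1,281.81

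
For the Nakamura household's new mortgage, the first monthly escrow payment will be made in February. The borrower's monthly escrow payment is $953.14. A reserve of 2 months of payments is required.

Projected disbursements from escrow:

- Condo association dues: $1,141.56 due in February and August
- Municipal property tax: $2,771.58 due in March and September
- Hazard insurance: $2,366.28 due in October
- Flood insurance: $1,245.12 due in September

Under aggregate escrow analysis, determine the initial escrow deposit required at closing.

$4,765.70

Cushion = 2 × $953.14 = $1,906.28
Trial balance (start $0, +$953.14 each month, − disbursements):
  Feb: +$953.14 − $1,141.56 → -$188.42
  Mar: +$953.14 − $2,771.58 → -$2,006.86
  Apr: +$953.14 → -$1,053.72
  May: +$953.14 → -$100.58
  Jun: +$953.14 → $852.56
  Jul: +$953.14 → $1,805.70
  Aug: +$953.14 − $1,141.56 → $1,617.28
  Sep: +$953.14 − $4,016.70 → -$1,446.28
  Oct: +$953.14 − $2,366.28 → -$2,859.42
  Nov: +$953.14 → -$1,906.28
  Dec: +$953.14 → -$953.14
  Jan: +$953.14 → $0.00
Lowest trial balance = -$2,859.42 (Oct)
Initial deposit = cushion − low point = $1,906.28 − (-$2,859.42) = $4,765.70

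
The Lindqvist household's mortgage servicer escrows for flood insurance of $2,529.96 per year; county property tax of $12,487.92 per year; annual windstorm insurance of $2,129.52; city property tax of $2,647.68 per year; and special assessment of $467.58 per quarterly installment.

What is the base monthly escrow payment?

Flood insurance: $2,529.96 per year
County property tax: $12,487.92 per year
Windstorm insurance: $2,129.52 per year
City property tax: $2,647.68 per year
Special assessment: $467.58 × 4 = $1,870.32 per year
Total per year = $21,665.40
Base monthly escrow = $21,665.40 / 12 = $1,805.45

$1,805.45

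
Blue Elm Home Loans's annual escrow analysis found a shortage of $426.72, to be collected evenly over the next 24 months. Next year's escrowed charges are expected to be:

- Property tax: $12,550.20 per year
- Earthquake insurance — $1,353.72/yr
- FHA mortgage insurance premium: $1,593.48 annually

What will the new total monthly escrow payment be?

$1,309.23

Property tax — $12,550.20/yr
Earthquake insurance — $1,353.72/yr
FHA mortgage insurance premium — $1,593.48/yr
Annual escrow total = $12,550.20 + $1,353.72 + $1,593.48 = $15,497.40
Monthly = $15,497.40 / 12 = $1,291.45
Shortage spread = $426.72 / 24 = $17.78/mo
New monthly escrow = $1,291.45 + $17.78 = $1,309.23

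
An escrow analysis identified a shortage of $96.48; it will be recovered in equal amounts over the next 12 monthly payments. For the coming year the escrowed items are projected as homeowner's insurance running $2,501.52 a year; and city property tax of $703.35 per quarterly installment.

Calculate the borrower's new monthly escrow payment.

Homeowner's insurance = $2,501.52
City property tax = $703.35 × 4 = $2,813.40
Annual escrow total = $2,501.52 + $2,813.40 = $5,314.92
Monthly = $5,314.92 ÷ 12 = $442.91
Monthly shortage recovery: $96.48 ÷ 12 = $8.04
New monthly escrow = $442.91 + $8.04 = $450.95

$450.95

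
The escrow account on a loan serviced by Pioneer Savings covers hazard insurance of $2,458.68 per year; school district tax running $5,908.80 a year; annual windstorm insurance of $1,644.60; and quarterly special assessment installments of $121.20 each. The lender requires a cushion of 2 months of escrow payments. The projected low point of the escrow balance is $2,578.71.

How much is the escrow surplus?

Hazard insurance — $2,458.68 per year
School district tax — $5,908.80 per year
Windstorm insurance — $1,644.60 per year
Special assessment — $121.20 × 4 = $484.80 per year
Total per year = $2,458.68 + $5,908.80 + $1,644.60 + $484.80 = $10,496.88
Monthly escrow = $10,496.88 ÷ 12 = $874.74
Required cushion = 2 × $874.74 = $1,749.48
Surplus = $2,578.71 − $1,749.48 = $829.23

$829.23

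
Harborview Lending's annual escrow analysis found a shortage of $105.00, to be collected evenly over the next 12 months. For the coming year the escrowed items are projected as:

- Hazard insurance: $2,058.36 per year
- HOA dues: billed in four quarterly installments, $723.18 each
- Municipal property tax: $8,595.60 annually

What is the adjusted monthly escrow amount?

Hazard insurance — $2,058.36
HOA dues — $723.18 × 4 = $2,892.72
Municipal property tax — $8,595.60
Combined annual = $2,058.36 + $2,892.72 + $8,595.60 = $13,546.68
Per month = $13,546.68 / 12 = $1,128.89
Monthly shortage recovery: $105.00 / 12 = $8.75
New monthly escrow = $1,128.89 + $8.75 = $1,137.64

$1,137.64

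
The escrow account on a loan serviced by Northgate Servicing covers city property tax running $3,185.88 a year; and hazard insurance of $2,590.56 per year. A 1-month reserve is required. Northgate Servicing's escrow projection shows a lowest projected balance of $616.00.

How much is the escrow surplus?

City property tax — $3,185.88 per year
Hazard insurance — $2,590.56 per year
Combined annual = $5,776.44
Base monthly escrow = $5,776.44 ÷ 12 = $481.37
Cushion = 1 × $481.37 = $481.37
Excess over cushion: $616.00 − $481.37 = $134.63

$134.63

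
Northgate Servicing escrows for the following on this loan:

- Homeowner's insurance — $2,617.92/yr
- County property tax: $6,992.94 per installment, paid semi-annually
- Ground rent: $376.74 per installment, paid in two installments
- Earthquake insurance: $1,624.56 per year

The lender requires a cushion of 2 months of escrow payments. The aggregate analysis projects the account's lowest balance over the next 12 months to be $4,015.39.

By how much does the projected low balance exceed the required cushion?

Homeowner's insurance: $2,617.92/yr
County property tax: $6,992.94 × 2 = $13,985.88/yr
Ground rent: $376.74 × 2 = $753.48/yr
Earthquake insurance: $1,624.56/yr
Total per year = $2,617.92 + $13,985.88 + $753.48 + $1,624.56 = $18,981.84
Monthly escrow = $18,981.84 / 12 = $1,581.82
Required reserve = 2 × $1,581.82 = $3,163.64
Excess over cushion: $4,015.39 − $3,163.64 = $851.75

$851.75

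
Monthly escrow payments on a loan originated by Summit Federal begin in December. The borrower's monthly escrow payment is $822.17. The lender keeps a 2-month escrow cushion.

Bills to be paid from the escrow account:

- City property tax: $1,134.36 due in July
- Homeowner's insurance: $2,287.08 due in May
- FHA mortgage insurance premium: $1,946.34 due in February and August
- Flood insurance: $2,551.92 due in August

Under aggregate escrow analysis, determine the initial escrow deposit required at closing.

$4,110.85

Cushion = 2 × $822.17 = $1,644.34
Trial balance (start $0, +$822.17 each month, − disbursements):
  Dec: +$822.17 → $822.17
  Jan: +$822.17 → $1,644.34
  Feb: +$822.17 − $1,946.34 → $520.17
  Mar: +$822.17 → $1,342.34
  Apr: +$822.17 → $2,164.51
  May: +$822.17 − $2,287.08 → $699.60
  Jun: +$822.17 → $1,521.77
  Jul: +$822.17 − $1,134.36 → $1,209.58
  Aug: +$822.17 − $4,498.26 → -$2,466.51
  Sep: +$822.17 → -$1,644.34
  Oct: +$822.17 → -$822.17
  Nov: +$822.17 → $0.00
Lowest trial balance = -$2,466.51 (Aug)
Initial deposit = cushion − low point = $1,644.34 − (-$2,466.51) = $4,110.85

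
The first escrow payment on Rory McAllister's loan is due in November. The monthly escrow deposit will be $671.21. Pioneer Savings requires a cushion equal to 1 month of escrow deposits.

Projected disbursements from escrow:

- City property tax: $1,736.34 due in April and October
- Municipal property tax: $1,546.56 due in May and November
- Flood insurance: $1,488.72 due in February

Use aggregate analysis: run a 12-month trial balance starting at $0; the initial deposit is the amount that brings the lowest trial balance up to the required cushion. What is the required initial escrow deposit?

$2,290.92

Cushion = 1 × $671.21 = $671.21
Trial balance (start $0, +$671.21 each month, − disbursements):
  Nov: +$671.21 − $1,546.56 → -$875.35
  Dec: +$671.21 → -$204.14
  Jan: +$671.21 → $467.07
  Feb: +$671.21 − $1,488.72 → -$350.44
  Mar: +$671.21 → $320.77
  Apr: +$671.21 − $1,736.34 → -$744.36
  May: +$671.21 − $1,546.56 → -$1,619.71
  Jun: +$671.21 → -$948.50
  Jul: +$671.21 → -$277.29
  Aug: +$671.21 → $393.92
  Sep: +$671.21 → $1,065.13
  Oct: +$671.21 − $1,736.34 → $0.00
Lowest trial balance = -$1,619.71 (May)
Initial deposit = cushion − low point = $671.21 − (-$1,619.71) = $2,290.92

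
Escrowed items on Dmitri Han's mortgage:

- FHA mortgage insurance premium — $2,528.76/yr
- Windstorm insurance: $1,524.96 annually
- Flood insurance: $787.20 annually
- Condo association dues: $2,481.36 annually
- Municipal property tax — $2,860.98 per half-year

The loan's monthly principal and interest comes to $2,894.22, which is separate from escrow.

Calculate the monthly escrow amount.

FHA mortgage insurance premium = $2,528.76 annually
Windstorm insurance = $1,524.96 annually
Flood insurance = $787.20 annually
Condo association dues = $2,481.36 annually
Municipal property tax = $2,860.98 × 2 = $5,721.96 annually
Total annual escrow = $13,044.24
Base monthly escrow = $13,044.24 ÷ 12 = $1,087.02

$1,087.02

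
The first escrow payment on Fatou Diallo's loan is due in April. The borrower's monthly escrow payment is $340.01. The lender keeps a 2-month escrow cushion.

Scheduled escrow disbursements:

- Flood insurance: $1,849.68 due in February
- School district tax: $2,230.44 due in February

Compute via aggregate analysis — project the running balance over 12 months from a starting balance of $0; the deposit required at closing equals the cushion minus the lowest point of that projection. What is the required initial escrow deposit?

$1,020.03

Cushion = 2 × $340.01 = $680.02
Trial balance (start $0, +$340.01 each month, − disbursements):
  Apr: +$340.01 → $340.01
  May: +$340.01 → $680.02
  Jun: +$340.01 → $1,020.03
  Jul: +$340.01 → $1,360.04
  Aug: +$340.01 → $1,700.05
  Sep: +$340.01 → $2,040.06
  Oct: +$340.01 → $2,380.07
  Nov: +$340.01 → $2,720.08
  Dec: +$340.01 → $3,060.09
  Jan: +$340.01 → $3,400.10
  Feb: +$340.01 − $4,080.12 → -$340.01
  Mar: +$340.01 → $0.00
Lowest trial balance = -$340.01 (Feb)
Initial deposit = cushion − low point = $680.02 − (-$340.01) = $1,020.03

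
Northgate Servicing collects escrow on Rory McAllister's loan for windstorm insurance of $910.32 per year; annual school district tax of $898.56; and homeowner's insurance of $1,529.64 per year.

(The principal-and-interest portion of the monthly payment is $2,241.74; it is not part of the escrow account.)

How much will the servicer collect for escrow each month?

Windstorm insurance: $910.32 annually
School district tax: $898.56 annually
Homeowner's insurance: $1,529.64 annually
Annual escrow total = $3,338.52
Per month = $3,338.52 ÷ 12 = $278.21

$278.21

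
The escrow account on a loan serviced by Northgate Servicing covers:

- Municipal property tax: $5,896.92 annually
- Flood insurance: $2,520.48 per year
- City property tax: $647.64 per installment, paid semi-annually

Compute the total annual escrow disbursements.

Municipal property tax — $5,896.92 annually
Flood insurance — $2,520.48 annually
City property tax — $647.64 × 2 = $1,295.28 annually
Combined annual = $9,712.68

$9,712.68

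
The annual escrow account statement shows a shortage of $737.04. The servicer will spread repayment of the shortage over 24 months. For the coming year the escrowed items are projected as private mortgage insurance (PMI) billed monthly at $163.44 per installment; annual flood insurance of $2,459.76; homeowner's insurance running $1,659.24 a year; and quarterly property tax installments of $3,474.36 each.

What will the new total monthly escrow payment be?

Private mortgage insurance (PMI) = $163.44 × 12 = $1,961.28 annually
Flood insurance = $2,459.76 annually
Homeowner's insurance = $1,659.24 annually
Property tax = $3,474.36 × 4 = $13,897.44 annually
Combined annual = $19,977.72
Base monthly escrow = $19,977.72 ÷ 12 = $1,664.81
Monthly shortage recovery: $737.04 / 24 = $30.71
New monthly escrow = $1,664.81 + $30.71 = $1,695.52

$1,695.52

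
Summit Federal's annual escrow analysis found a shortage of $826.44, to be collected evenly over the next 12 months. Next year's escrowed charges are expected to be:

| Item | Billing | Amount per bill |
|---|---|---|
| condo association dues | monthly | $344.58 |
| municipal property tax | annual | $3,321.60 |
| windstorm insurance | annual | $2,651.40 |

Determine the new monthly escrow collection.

$911.20

Condo association dues — $344.58 × 12 = $4,134.96 annually
Municipal property tax — $3,321.60 annually
Windstorm insurance — $2,651.40 annually
Yearly total = $10,107.96
Monthly escrow = $10,107.96 ÷ 12 = $842.33
Shortage spread = $826.44 / 12 = $68.87/mo
Adjusted monthly = $842.33 + $68.87 = $911.20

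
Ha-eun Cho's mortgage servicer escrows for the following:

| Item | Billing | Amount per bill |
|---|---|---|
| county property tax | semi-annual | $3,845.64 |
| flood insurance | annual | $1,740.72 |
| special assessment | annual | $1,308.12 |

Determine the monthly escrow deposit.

County property tax — $3,845.64 × 2 = $7,691.28 per year
Flood insurance — $1,740.72 per year
Special assessment — $1,308.12 per year
Total per year = $10,740.12
Monthly = $10,740.12 ÷ 12 = $895.01

$895.01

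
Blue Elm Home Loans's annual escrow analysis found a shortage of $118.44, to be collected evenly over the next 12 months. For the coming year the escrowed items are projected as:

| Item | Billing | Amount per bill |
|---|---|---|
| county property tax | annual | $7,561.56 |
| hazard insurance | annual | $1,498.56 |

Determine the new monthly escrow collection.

$764.88

County property tax: $7,561.56/yr
Hazard insurance: $1,498.56/yr
Total per year = $9,060.12
Monthly escrow = $9,060.12 / 12 = $755.01
Shortage spread = $118.44 / 12 = $9.87/mo
New monthly escrow = $755.01 + $9.87 = $764.88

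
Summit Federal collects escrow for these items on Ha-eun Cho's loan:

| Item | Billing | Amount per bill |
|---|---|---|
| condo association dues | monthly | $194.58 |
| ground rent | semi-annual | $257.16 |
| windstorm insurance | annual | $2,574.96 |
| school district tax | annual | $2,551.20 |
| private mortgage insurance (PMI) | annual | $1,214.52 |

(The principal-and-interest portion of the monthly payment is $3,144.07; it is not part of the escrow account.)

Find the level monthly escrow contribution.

Condo association dues — $194.58 × 12 = $2,334.96/yr
Ground rent — $257.16 × 2 = $514.32/yr
Windstorm insurance — $2,574.96/yr
School district tax — $2,551.20/yr
Private mortgage insurance (PMI) — $1,214.52/yr
Total per year = $2,334.96 + $514.32 + $2,574.96 + $2,551.20 + $1,214.52 = $9,189.96
Per month = $9,189.96 ÷ 12 = $765.83

$765.83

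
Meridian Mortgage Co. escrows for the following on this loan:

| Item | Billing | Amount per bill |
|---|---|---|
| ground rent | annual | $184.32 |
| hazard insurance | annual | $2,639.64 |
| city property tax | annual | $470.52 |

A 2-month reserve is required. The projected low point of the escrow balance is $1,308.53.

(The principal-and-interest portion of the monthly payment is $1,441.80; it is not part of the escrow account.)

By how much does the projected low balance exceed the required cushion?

Ground rent — $184.32 annually
Hazard insurance — $2,639.64 annually
City property tax — $470.52 annually
Total annual escrow = $3,294.48
Monthly = $3,294.48 / 12 = $274.54
Required cushion = 2 × $274.54 = $549.08
Surplus = $1,308.53 − $549.08 = $759.45

$759.45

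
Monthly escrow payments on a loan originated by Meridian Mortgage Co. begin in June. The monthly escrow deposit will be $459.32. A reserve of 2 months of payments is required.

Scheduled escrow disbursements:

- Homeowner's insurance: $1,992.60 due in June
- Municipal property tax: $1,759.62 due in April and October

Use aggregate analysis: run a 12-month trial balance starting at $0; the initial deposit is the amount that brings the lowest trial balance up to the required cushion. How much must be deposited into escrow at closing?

$2,451.92

Cushion = 2 × $459.32 = $918.64
Trial balance (start $0, +$459.32 each month, − disbursements):
  Jun: +$459.32 − $1,992.60 → -$1,533.28
  Jul: +$459.32 → -$1,073.96
  Aug: +$459.32 → -$614.64
  Sep: +$459.32 → -$155.32
  Oct: +$459.32 − $1,759.62 → -$1,455.62
  Nov: +$459.32 → -$996.30
  Dec: +$459.32 → -$536.98
  Jan: +$459.32 → -$77.66
  Feb: +$459.32 → $381.66
  Mar: +$459.32 → $840.98
  Apr: +$459.32 − $1,759.62 → -$459.32
  May: +$459.32 → $0.00
Lowest trial balance = -$1,533.28 (Jun)
Initial deposit = cushion − low point = $918.64 − (-$1,533.28) = $2,451.92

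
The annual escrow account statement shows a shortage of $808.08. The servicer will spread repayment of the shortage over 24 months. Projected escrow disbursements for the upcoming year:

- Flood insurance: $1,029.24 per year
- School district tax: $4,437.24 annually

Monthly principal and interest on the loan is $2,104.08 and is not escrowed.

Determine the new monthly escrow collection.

Flood insurance = $1,029.24
School district tax = $4,437.24
Total annual escrow = $1,029.24 + $4,437.24 = $5,466.48
Per month = $5,466.48 ÷ 12 = $455.54
Shortage spread = $808.08 ÷ 24 = $33.67/mo
Adjusted monthly = $455.54 + $33.67 = $489.21

$489.21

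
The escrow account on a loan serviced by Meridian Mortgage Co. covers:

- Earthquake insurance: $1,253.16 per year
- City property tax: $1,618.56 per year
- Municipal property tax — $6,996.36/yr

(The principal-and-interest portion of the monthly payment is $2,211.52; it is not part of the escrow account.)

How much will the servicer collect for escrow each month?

Earthquake insurance — $1,253.16 per year
City property tax — $1,618.56 per year
Municipal property tax — $6,996.36 per year
Total per year = $1,253.16 + $1,618.56 + $6,996.36 = $9,868.08
Per month = $9,868.08 / 12 = $822.34

$822.34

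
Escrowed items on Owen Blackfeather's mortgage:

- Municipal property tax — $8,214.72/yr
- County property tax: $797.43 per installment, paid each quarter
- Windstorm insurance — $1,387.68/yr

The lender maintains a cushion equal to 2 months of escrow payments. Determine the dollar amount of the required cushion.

Municipal property tax — $8,214.72
County property tax — $797.43 × 4 = $3,189.72
Windstorm insurance — $1,387.68
Total annual escrow = $8,214.72 + $3,189.72 + $1,387.68 = $12,792.12
Base monthly escrow = $12,792.12 ÷ 12 = $1,066.01
Required cushion = 2 × $1,066.01 = $2,132.02

$2,132.02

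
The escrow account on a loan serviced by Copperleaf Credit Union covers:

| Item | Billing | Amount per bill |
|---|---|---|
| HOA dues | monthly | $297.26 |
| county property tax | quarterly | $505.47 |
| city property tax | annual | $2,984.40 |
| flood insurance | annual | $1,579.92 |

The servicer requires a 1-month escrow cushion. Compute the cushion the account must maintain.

$846.11

HOA dues: $297.26 × 12 = $3,567.12
County property tax: $505.47 × 4 = $2,021.88
City property tax: $2,984.40
Flood insurance: $1,579.92
Yearly total = $3,567.12 + $2,021.88 + $2,984.40 + $1,579.92 = $10,153.32
Base monthly escrow = $10,153.32 / 12 = $846.11
Cushion = 1 × $846.11 = $846.11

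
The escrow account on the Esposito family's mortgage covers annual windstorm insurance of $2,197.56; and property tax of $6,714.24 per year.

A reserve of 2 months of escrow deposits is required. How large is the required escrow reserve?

$1,485.30

Windstorm insurance = $2,197.56 per year
Property tax = $6,714.24 per year
Annual escrow total = $8,911.80
Per month = $8,911.80 / 12 = $742.65
Reserve = 2 × $742.65 = $1,485.30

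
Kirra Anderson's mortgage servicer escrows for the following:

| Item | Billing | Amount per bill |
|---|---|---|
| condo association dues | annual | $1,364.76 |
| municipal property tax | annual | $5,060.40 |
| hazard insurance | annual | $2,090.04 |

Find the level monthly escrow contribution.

Condo association dues — $1,364.76
Municipal property tax — $5,060.40
Hazard insurance — $2,090.04
Annual escrow total = $8,515.20
Base monthly escrow = $8,515.20 ÷ 12 = $709.60

$709.60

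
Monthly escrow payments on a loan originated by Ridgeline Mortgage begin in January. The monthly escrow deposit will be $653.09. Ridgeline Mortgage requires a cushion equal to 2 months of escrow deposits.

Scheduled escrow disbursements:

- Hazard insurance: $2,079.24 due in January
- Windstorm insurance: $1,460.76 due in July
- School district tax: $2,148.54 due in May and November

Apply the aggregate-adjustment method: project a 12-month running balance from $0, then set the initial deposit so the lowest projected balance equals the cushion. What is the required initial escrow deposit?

$2,732.33

Cushion = 2 × $653.09 = $1,306.18
Trial balance (start $0, +$653.09 each month, − disbursements):
  Jan: +$653.09 − $2,079.24 → -$1,426.15
  Feb: +$653.09 → -$773.06
  Mar: +$653.09 → -$119.97
  Apr: +$653.09 → $533.12
  May: +$653.09 − $2,148.54 → -$962.33
  Jun: +$653.09 → -$309.24
  Jul: +$653.09 − $1,460.76 → -$1,116.91
  Aug: +$653.09 → -$463.82
  Sep: +$653.09 → $189.27
  Oct: +$653.09 → $842.36
  Nov: +$653.09 − $2,148.54 → -$653.09
  Dec: +$653.09 → $0.00
Lowest trial balance = -$1,426.15 (Jan)
Initial deposit = cushion − low point = $1,306.18 − (-$1,426.15) = $2,732.33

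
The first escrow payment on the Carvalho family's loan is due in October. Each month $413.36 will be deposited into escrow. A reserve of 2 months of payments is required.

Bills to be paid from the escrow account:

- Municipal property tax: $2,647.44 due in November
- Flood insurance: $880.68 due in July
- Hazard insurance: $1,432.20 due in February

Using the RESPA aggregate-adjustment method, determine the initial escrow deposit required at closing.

$2,839.56

Cushion = 2 × $413.36 = $826.72
Trial balance (start $0, +$413.36 each month, − disbursements):
  Oct: +$413.36 → $413.36
  Nov: +$413.36 − $2,647.44 → -$1,820.72
  Dec: +$413.36 → -$1,407.36
  Jan: +$413.36 → -$994.00
  Feb: +$413.36 − $1,432.20 → -$2,012.84
  Mar: +$413.36 → -$1,599.48
  Apr: +$413.36 → -$1,186.12
  May: +$413.36 → -$772.76
  Jun: +$413.36 → -$359.40
  Jul: +$413.36 − $880.68 → -$826.72
  Aug: +$413.36 → -$413.36
  Sep: +$413.36 → $0.00
Lowest trial balance = -$2,012.84 (Feb)
Initial deposit = cushion − low point = $826.72 − (-$2,012.84) = $2,839.56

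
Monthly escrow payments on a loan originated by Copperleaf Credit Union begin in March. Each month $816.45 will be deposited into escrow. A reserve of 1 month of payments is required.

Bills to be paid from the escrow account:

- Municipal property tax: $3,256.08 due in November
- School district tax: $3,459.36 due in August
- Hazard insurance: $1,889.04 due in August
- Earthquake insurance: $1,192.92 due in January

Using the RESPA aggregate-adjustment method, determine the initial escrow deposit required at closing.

Cushion = 1 × $816.45 = $816.45
Trial balance (start $0, +$816.45 each month, − disbursements):
  Mar: +$816.45 → $816.45
  Apr: +$816.45 → $1,632.90
  May: +$816.45 → $2,449.35
  Jun: +$816.45 → $3,265.80
  Jul: +$816.45 → $4,082.25
  Aug: +$816.45 − $5,348.40 → -$449.70
  Sep: +$816.45 → $366.75
  Oct: +$816.45 → $1,183.20
  Nov: +$816.45 − $3,256.08 → -$1,256.43
  Dec: +$816.45 → -$439.98
  Jan: +$816.45 − $1,192.92 → -$816.45
  Feb: +$816.45 → $0.00
Lowest trial balance = -$1,256.43 (Nov)
Initial deposit = cushion − low point = $816.45 − (-$1,256.43) = $2,072.88

$2,072.88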